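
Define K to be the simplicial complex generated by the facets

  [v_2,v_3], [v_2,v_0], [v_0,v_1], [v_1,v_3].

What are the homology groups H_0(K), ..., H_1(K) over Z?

K has 4 vertices, 4 edges.
rank ∂_0 = 0, rank ∂_1 = 3 ⇒ b_0 = 4 − 0 − 3 = 1; all invariant factors of ∂_1 are 1 so no torsion. So H_0 = Z.
rank ∂_1 = 3, rank ∂_2 = 0 ⇒ b_1 = 4 − 3 − 0 = 1. So H_1 = Z.

H_0 = Z,  H_1 = Z.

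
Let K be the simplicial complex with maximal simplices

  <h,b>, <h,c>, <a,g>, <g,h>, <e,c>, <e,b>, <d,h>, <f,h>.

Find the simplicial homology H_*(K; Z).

H_0 = Z,  H_1 = Z.

Order the vertices as a < b < c < d < e < f < g < h. Listing each simplex with vertices in this order, K has dimension 1 with simplices:

  0-simplices (8): a, b, c, d, e, f, g, h
  1-simplices (8): ag, be, bh, ce, ch, dh, fh, gh

giving chain groups C_0 ≅ Z^8, C_1 ≅ Z^8.

Boundary ∂_1: C_1 → C_0 is given by ∂[p,q] = [q] − [p].
This gives a 8×8 integer matrix of rank 7; reducing to Smith normal form yields diagonal entries (1,1,1,1,1,1,1).

Now H_k = ker ∂_k / im ∂_{k+1}, so:

  H_0: rank C_0 − rank ∂_1 = 8 − 7 = 1, and the invariant factors of ∂_1 are all 1, so H_0 = Z.
  H_1: rank ker ∂_1 − rank ∂_2 = (8 − 7) − 0 = 1, and there is no ∂_2, so H_1 = Z.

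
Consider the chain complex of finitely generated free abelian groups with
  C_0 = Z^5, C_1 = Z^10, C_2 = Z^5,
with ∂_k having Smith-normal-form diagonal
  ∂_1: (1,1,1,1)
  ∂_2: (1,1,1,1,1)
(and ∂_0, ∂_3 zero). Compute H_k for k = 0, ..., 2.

H_0 = Z,  H_1 = Z,  H_2 = 0.

H_0: b_0 = 5 − 0 − 4 = 1; torsion from ∂_1 factors > 1: none. So H_0 = Z.
H_1: b_1 = 10 − 4 − 5 = 1; torsion from ∂_2 factors > 1: none. So H_1 = Z.
H_2: b_2 = 5 − 5 − 0 = 0; torsion from ∂_3 factors > 1: none. So H_2 = 0.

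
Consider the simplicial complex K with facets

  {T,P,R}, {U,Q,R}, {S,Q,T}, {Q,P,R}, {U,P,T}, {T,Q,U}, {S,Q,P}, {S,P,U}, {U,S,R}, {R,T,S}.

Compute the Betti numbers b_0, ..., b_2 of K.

We work with the vertex ordering P < Q < R < S < T < U. The simplices of K, each written with vertices in increasing order, are:

  0-simplices (6): P, Q, R, S, T, U
  1-simplices (15): PQ, PR, PS, PT, PU, QR, QS, QT, QU, RS, RT, RU, ST, SU, TU
  2-simplices (10): PQR, PQS, PRT, PSU, PTU, QRU, QST, QTU, RST, RSU

giving chain groups C_0 ≅ Z^6, C_1 ≅ Z^15, C_2 ≅ Z^10.

The boundary map ∂_1: C_1 → C_0 is given by ∂[p,q] = [q] − [p]. For instance
  ∂PT = T − P.
As a 6×15 matrix over Z this has rank 5, with invariant factors (1,1,1,1,1).

The boundary map ∂_2: C_2 → C_1 acts by ∂[p,q,r] = [q,r] − [p,r] + [p,q]. For instance
  ∂PQR = QR − PR + PQ,
  ∂PRT = RT − PT + PR.
This gives a 15×10 integer matrix of rank 10; reducing to Smith normal form yields diagonal entries (1,1,1,1,1,1,1,1,1,2).

Now H_k = ker ∂_k / im ∂_{k+1}, so:

  H_0: rank C_0 − rank ∂_1 = 6 − 5 = 1, and the invariant factors of ∂_1 are all 1, so H_0 ≅ Z.
  H_1: rank ker ∂_1 − rank ∂_2 = (15 − 5) − 10 = 0, and ∂_2 has invariant factor 2 > 1, so H_1 ≅ Z/2.
  H_2: rank ker ∂_2 − rank ∂_3 = (10 − 10) − 0 = 0, and there is no ∂_3, so H_2 ≅ 0.

As a check, the Euler characteristic is 6 − 15 + 10 = 1, which agrees with 1 − 0 + 0 = 1.

Hence the Betti numbers are b_0 = 1, b_1 = 0, b_2 = 0.

b_0 = 1, b_1 = 0, b_2 = 0.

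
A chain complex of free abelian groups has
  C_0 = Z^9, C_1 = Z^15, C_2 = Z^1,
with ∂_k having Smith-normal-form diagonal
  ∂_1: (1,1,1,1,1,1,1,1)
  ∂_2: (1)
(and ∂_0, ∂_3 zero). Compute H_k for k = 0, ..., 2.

H_0: b_0 = 9 − 0 − 8 = 1; torsion from ∂_1 factors > 1: none. So H_0 = Z.
H_1: b_1 = 15 − 8 − 1 = 6; torsion from ∂_2 factors > 1: none. So H_1 = Z^6.
H_2: b_2 = 1 − 1 − 0 = 0; torsion from ∂_3 factors > 1: none. So H_2 = 0.

H_0 = Z,  H_1 = Z^6,  H_2 = 0.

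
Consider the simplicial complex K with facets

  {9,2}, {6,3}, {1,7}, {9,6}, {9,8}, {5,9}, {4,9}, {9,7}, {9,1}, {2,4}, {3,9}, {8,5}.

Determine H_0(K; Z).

Fix the vertex order 1 < 2 < 3 < 4 < 5 < 6 < 7 < 8 < 9 and write every simplex with vertices in increasing order. Then dim K = 1 and the simplices of K are:

  0-simplices (9): [1], [2], [3], [4], [5], [6], [7], [8], [9]
  1-simplices (12): [1,7], [1,9], [2,4], [2,9], [3,6], [3,9], [4,9], [5,8], [5,9], [6,9], [7,9], [8,9]

so the chain groups are C_0 ≅ Z^9, C_1 ≅ Z^12.

∂_1: C_1 → C_0 sends each edge [p,q] (with p < q) to q − p. For instance
  ∂[6,9] = [9] − [6].
The 9×12 boundary matrix has rank 8 and Smith normal form diag(1,1,1,1,1,1,1,1).

Reading off H_k = ker ∂_k / im ∂_{k+1}:

  H_0: rank C_0 − rank ∂_1 = 9 − 8 = 1, and the invariant factors of ∂_1 are all 1, so H_0 ≅ Z.

H_0 = Z.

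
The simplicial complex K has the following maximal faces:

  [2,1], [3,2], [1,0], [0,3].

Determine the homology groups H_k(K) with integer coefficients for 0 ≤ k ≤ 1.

H_0 = Z,  H_1 = Z.

We work with the vertex ordering 0 < 1 < 2 < 3. The simplices of K, each written with vertices in increasing order, are:

  0-simplices (4): [0], [1], [2], [3]
  1-simplices (4): [0,1], [0,3], [1,2], [2,3]

giving chain groups C_0 ≅ Z^4, C_1 ≅ Z^4.

∂_1: C_1 → C_0 sends each edge [p,q] (with p < q) to q − p.
The resulting 4×4 matrix has rank 3, and its Smith normal form has invariant factors (1,1,1).

Computing H_k = (kernel of ∂_k) / (image of ∂_{k+1}):

  H_0: rank C_0 − rank ∂_1 = 4 − 3 = 1, and the invariant factors of ∂_1 are all 1, so H_0 = Z.
  H_1: rank ker ∂_1 − rank ∂_2 = (4 − 3) − 0 = 1, and there is no ∂_2, so H_1 = Z.

As a check, the Euler characteristic is 4 − 4 = 0, which agrees with 1 − 1 = 0.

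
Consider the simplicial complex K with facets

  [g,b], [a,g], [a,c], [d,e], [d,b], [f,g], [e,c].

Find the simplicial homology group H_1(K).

Take the total order a < b < c < d < e < f < g on the vertex set. Then K (dimension 1) consists of the simplices:

  0-simplices (7): a, b, c, d, e, f, g
  1-simplices (7): ac, ag, bd, bg, ce, de, fg

Hence C_0 ≅ Z^7, C_1 ≅ Z^7.

The boundary map ∂_1: C_1 → C_0 maps an edge to its endpoints' difference, ∂[p,q] = q − p.
This gives a 7×7 integer matrix of rank 6; reducing to Smith normal form yields diagonal entries (1,1,1,1,1,1).

Computing H_k = (kernel of ∂_k) / (image of ∂_{k+1}):

  H_1: rank ker ∂_1 − rank ∂_2 = (7 − 6) − 0 = 1, and there is no ∂_2, so H_1 = Z.

H_1 = Z.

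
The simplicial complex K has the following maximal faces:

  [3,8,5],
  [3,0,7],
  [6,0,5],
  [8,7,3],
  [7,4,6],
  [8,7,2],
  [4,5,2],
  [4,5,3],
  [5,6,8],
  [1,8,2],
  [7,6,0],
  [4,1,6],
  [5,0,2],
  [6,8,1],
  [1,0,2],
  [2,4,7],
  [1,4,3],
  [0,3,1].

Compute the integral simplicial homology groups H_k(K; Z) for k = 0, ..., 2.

H_0 ≅ Z,  H_1 ≅ Z^2,  H_2 ≅ Z.

Order the vertices as 0 < 1 < 2 < 3 < 4 < 5 < 6 < 7 < 8. Listing each simplex with vertices in this order, K has dimension 2 with simplices:

  0-simplices (9): [0], [1], [2], [3], [4], [5], [6], [7], [8]
  1-simplices (27): (27 of them)
  2-simplices (18): [0,1,2], [0,1,3], [0,2,5], [0,3,7], [0,5,6], [0,6,7], [1,2,8], [1,3,4], [1,4,6], [1,6,8], [2,4,5], [2,4,7], [2,7,8], [3,4,5], [3,5,8], [3,7,8], [4,6,7], [5,6,8]

Hence C_0 ≅ Z^9, C_1 ≅ Z^27, C_2 ≅ Z^18.

∂_1: C_1 → C_0 is given by ∂[p,q] = [q] − [p].
This gives a 9×27 integer matrix of rank 8; reducing to Smith normal form yields diagonal entries (1,1,1,1,1,1,1,1).

∂_2: C_2 → C_1 sends each 2-simplex [p,q,r] to [q,r] − [p,r] + [p,q]. For instance
  ∂[3,5,8] = [5,8] − [3,8] + [3,5],
  ∂[0,2,5] = [2,5] − [0,5] + [0,2].
The 27×18 boundary matrix has rank 17 and Smith normal form diag(1,1,1,1,1,1,1,1,1,1,1,1,1,1,1,1,1).

Reading off H_k = ker ∂_k / im ∂_{k+1}:

  H_0: rank C_0 − rank ∂_1 = 9 − 8 = 1, and the invariant factors of ∂_1 are all 1, so H_0 ≅ Z.
  H_1: rank ker ∂_1 − rank ∂_2 = (27 − 8) − 17 = 2, and the invariant factors of ∂_2 are all 1, so H_1 ≅ Z^2.
  H_2: rank ker ∂_2 − rank ∂_3 = (18 − 17) − 0 = 1, and there is no ∂_3, so H_2 ≅ Z.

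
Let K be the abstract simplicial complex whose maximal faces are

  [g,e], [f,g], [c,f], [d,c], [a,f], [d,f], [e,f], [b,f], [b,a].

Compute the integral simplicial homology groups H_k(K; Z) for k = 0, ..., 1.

Take the total order a < b < c < d < e < f < g on the vertex set. Then K (dimension 1) consists of the simplices:

  0-simplices (7): a, b, c, d, e, f, g
  1-simplices (9): ab, af, bf, cd, cf, df, ef, eg, fg

giving chain groups C_0 ≅ Z^7, C_1 ≅ Z^9.

∂_1: C_1 → C_0 sends each edge [p,q] (with p < q) to q − p.
The resulting 7×9 matrix has rank 6, and its Smith normal form has invariant factors (1,1,1,1,1,1).

From H_k ≅ ker(∂_k) / im(∂_{k+1}) we obtain:

  H_0: rank C_0 − rank ∂_1 = 7 − 6 = 1, and the invariant factors of ∂_1 are all 1, so H_0 = Z.
  H_1: rank ker ∂_1 − rank ∂_2 = (9 − 6) − 0 = 3, and there is no ∂_2, so H_1 = Z^3.

(K is a triangulation of a wedge of 3 circles.)

H_0 ≅ Z,  H_1 ≅ Z^3.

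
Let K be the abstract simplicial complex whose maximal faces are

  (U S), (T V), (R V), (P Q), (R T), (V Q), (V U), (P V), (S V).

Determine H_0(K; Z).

H_0 = Z.

We work with the vertex ordering P < Q < R < S < T < U < V. The simplices of K, each written with vertices in increasing order, are:

  0-simplices (7): P, Q, R, S, T, U, V
  1-simplices (9): PQ, PV, QV, RT, RV, SU, SV, TV, UV

Hence C_0 ≅ Z^7, C_1 ≅ Z^9.

Boundary ∂_1: C_1 → C_0 maps an edge to its endpoints' difference, ∂[p,q] = q − p. For instance
  ∂UV = V − U.
The resulting 7×9 matrix has rank 6, and its Smith normal form has invariant factors (1,1,1,1,1,1).

Now H_k = ker ∂_k / im ∂_{k+1}, so:

  H_0: rank C_0 − rank ∂_1 = 7 − 6 = 1, and the invariant factors of ∂_1 are all 1, so H_0 = Z.

(K is a triangulation of a wedge of 3 circles.)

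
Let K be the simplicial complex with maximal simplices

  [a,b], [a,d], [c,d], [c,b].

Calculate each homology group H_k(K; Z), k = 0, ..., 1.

We work with the vertex ordering a < b < c < d. The simplices of K, each written with vertices in increasing order, are:

  0-simplices (4): a, b, c, d
  1-simplices (4): ab, ad, bc, cd

so the chain groups are C_0 ≅ Z^4, C_1 ≅ Z^4.

Boundary ∂_1: C_1 → C_0 is given by ∂[p,q] = [q] − [p]. For instance
  ∂ab = b − a.
As a 4×4 matrix over Z this has rank 3, with invariant factors (1,1,1).

From H_k ≅ ker(∂_k) / im(∂_{k+1}) we obtain:

  H_0: rank C_0 − rank ∂_1 = 4 − 3 = 1, and the invariant factors of ∂_1 are all 1, so H_0 = Z.
  H_1: rank ker ∂_1 − rank ∂_2 = (4 − 3) − 0 = 1, and there is no ∂_2, so H_1 = Z.

H_0 = Z,  H_1 = Z.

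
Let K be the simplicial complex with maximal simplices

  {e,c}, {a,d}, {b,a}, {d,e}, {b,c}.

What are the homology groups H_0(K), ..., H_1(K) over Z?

Take the total order a < b < c < d < e on the vertex set. Then K (dimension 1) consists of the simplices:

  0-simplices (5): a, b, c, d, e
  1-simplices (5): ab, ad, bc, ce, de

Hence C_0 ≅ Z^5, C_1 ≅ Z^5.

The boundary map ∂_1: C_1 → C_0 maps an edge to its endpoints' difference, ∂[p,q] = q − p. For instance
  ∂bc = c − b.
As a 5×5 matrix over Z this has rank 4, with invariant factors (1,1,1,1).

Now H_k = ker ∂_k / im ∂_{k+1}, so:

  H_0: rank C_0 − rank ∂_1 = 5 − 4 = 1, and the invariant factors of ∂_1 are all 1, so H_0 ≅ Z.
  H_1: rank ker ∂_1 − rank ∂_2 = (5 − 4) − 0 = 1, and there is no ∂_2, so H_1 ≅ Z.

H_0 = Z,  H_1 = Z.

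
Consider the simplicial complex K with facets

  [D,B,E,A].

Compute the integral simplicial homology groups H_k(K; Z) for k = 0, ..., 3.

H_0 ≅ Z,  H_1 = 0,  H_2 = 0,  H_3 = 0.

Order the vertices as A < B < D < E. Listing each simplex with vertices in this order, K has dimension 3 with simplices:

  0-simplices (4): A, B, D, E
  1-simplices (6): AB, AD, AE, BD, BE, DE
  2-simplices (4): ABD, ABE, ADE, BDE
  3-simplices (1): ABDE

giving chain groups C_0 ≅ Z^4, C_1 ≅ Z^6, C_2 ≅ Z^4, C_3 ≅ Z^1.

Boundary ∂_1: C_1 → C_0 maps an edge to its endpoints' difference, ∂[p,q] = q − p. For instance
  ∂AE = E − A.
The 4×6 boundary matrix has rank 3 and Smith normal form diag(1,1,1).

∂_2: C_2 → C_1 sends each 2-simplex [p,q,r] to [q,r] − [p,r] + [p,q]. For instance
  ∂BDE = DE − BE + BD,
  ∂ABE = BE − AE + AB.
As a 6×4 matrix over Z this has rank 3, with invariant factors (1,1,1).

The boundary map ∂_3: C_3 → C_2 sends each 3-simplex σ to the alternating sum Σ_i (−1)^i (σ with its i-th vertex removed). For instance
  ∂ABDE = BDE − ADE + ABE − ABD.
As a 4×1 matrix over Z this has rank 1, with invariant factors (1).

Computing H_k = (kernel of ∂_k) / (image of ∂_{k+1}):

  H_0: rank C_0 − rank ∂_1 = 4 − 3 = 1, and the invariant factors of ∂_1 are all 1, so H_0 ≅ Z.
  H_1: rank ker ∂_1 − rank ∂_2 = (6 − 3) − 3 = 0, and the invariant factors of ∂_2 are all 1, so H_1 ≅ 0.
  H_2: rank ker ∂_2 − rank ∂_3 = (4 − 3) − 1 = 0, and the invariant factors of ∂_3 are all 1, so H_2 ≅ 0.
  H_3: rank ker ∂_3 − rank ∂_4 = (1 − 1) − 0 = 0, and there is no ∂_4, so H_3 ≅ 0.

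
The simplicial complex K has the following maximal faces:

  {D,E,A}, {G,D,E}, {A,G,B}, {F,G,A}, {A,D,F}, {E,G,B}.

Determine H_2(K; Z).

H_2 = 0.

Fix the vertex order A < B < D < E < F < G and write every simplex with vertices in increasing order. Then dim K = 2 and the simplices of K are:

  0-simplices (6): A, B, D, E, F, G
  1-simplices (12): AB, AD, AE, AF, AG, BE, BG, DE, DF, DG, EG, FG
  2-simplices (6): ABG, ADE, ADF, AFG, BEG, DEG

Hence C_0 ≅ Z^6, C_1 ≅ Z^12, C_2 ≅ Z^6.

∂_1: C_1 → C_0 maps an edge to its endpoints' difference, ∂[p,q] = q − p.
As a 6×12 matrix over Z this has rank 5, with invariant factors (1,1,1,1,1).

Boundary ∂_2: C_2 → C_1 acts by ∂[p,q,r] = [q,r] − [p,r] + [p,q]. For instance
  ∂ADF = DF − AF + AD,
  ∂BEG = EG − BG + BE.
The resulting 12×6 matrix has rank 6, and its Smith normal form has invariant factors (1,1,1,1,1,1).

Computing H_k = (kernel of ∂_k) / (image of ∂_{k+1}):

  H_2: rank ker ∂_2 − rank ∂_3 = (6 − 6) − 0 = 0, and there is no ∂_3, so H_2 ≅ 0.

(K is a triangulation of the cylinder S^1 x I.)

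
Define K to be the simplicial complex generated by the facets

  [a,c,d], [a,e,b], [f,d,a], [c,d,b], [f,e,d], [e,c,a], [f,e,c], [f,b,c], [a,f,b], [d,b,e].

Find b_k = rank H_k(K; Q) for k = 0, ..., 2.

We work with the vertex ordering a < b < c < d < e < f. The simplices of K, each written with vertices in increasing order, are:

  0-simplices (6): a, b, c, d, e, f
  1-simplices (15): ab, ac, ad, ae, af, bc, bd, be, bf, cd, ce, cf, de, df, ef
  2-simplices (10): abe, abf, acd, ace, adf, bcd, bcf, bde, cef, def

giving chain groups C_0 ≅ Z^6, C_1 ≅ Z^15, C_2 ≅ Z^10.

Boundary ∂_1: C_1 → C_0 maps an edge to its endpoints' difference, ∂[p,q] = q − p. For instance
  ∂df = f − d.
As a 6×15 matrix over Z this has rank 5, with invariant factors (1,1,1,1,1).

The boundary map ∂_2: C_2 → C_1 acts by ∂[p,q,r] = [q,r] − [p,r] + [p,q]. For instance
  ∂abe = be − ae + ab,
  ∂bde = de − be + bd.
As a 15×10 matrix over Z this has rank 10, with invariant factors (1,1,1,1,1,1,1,1,1,2).

Now H_k = ker ∂_k / im ∂_{k+1}, so:

  H_0: rank C_0 − rank ∂_1 = 6 − 5 = 1, and the invariant factors of ∂_1 are all 1, so H_0 ≅ Z.
  H_1: rank ker ∂_1 − rank ∂_2 = (15 − 5) − 10 = 0, and ∂_2 has invariant factor 2 > 1, so H_1 ≅ Z_2.
  H_2: rank ker ∂_2 − rank ∂_3 = (10 − 10) − 0 = 0, and there is no ∂_3, so H_2 ≅ 0.

As a check, the Euler characteristic is 6 − 15 + 10 = 1, which agrees with 1 − 0 + 0 = 1.
(K is a triangulation of the real projective plane RP^2.)

Hence the Betti numbers are b_0 = 1, b_1 = 0, b_2 = 0.

b_0 = 1, b_1 = 0, b_2 = 0.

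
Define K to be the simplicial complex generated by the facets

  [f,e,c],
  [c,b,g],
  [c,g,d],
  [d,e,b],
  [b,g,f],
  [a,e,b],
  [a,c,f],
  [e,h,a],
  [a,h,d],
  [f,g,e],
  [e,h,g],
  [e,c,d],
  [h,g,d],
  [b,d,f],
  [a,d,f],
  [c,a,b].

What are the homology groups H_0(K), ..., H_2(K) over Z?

We work with the vertex ordering a < b < c < d < e < f < g < h. The simplices of K, each written with vertices in increasing order, are:

  0-simplices (8): a, b, c, d, e, f, g, h
  1-simplices (24): ab, ac, ad, ae, af, ah, bc, bd, be, bf, bg, cd, ce, cf, cg, de, df, dg, dh, ef, eg, eh, fg, gh
  2-simplices (16): abc, abe, acf, adf, adh, aeh, bcg, bde, bdf, bfg, cde, cdg, cef, dgh, efg, egh

Hence C_0 ≅ Z^8, C_1 ≅ Z^24, C_2 ≅ Z^16.

Boundary ∂_1: C_1 → C_0 sends each edge [p,q] (with p < q) to q − p. For instance
  ∂eg = g − e.
The 8×24 boundary matrix has rank 7 and Smith normal form diag(1,1,1,1,1,1,1).

∂_2: C_2 → C_1 sends each 2-simplex [p,q,r] to [q,r] − [p,r] + [p,q]. For instance
  ∂efg = fg − eg + ef,
  ∂adf = df − af + ad.
The resulting 24×16 matrix has rank 15, and its Smith normal form has invariant factors (1,1,1,1,1,1,1,1,1,1,1,1,1,1,1).

From H_k ≅ ker(∂_k) / im(∂_{k+1}) we obtain:

  H_0: rank C_0 − rank ∂_1 = 8 − 7 = 1, and the invariant factors of ∂_1 are all 1, so H_0 ≅ Z.
  H_1: rank ker ∂_1 − rank ∂_2 = (24 − 7) − 15 = 2, and the invariant factors of ∂_2 are all 1, so H_1 ≅ Z^2.
  H_2: rank ker ∂_2 − rank ∂_3 = (16 − 15) − 0 = 1, and there is no ∂_3, so H_2 ≅ Z.

(K is a triangulation of the torus T^2.)

H_0 ≅ Z,  H_1 ≅ Z^2,  H_2 ≅ Z.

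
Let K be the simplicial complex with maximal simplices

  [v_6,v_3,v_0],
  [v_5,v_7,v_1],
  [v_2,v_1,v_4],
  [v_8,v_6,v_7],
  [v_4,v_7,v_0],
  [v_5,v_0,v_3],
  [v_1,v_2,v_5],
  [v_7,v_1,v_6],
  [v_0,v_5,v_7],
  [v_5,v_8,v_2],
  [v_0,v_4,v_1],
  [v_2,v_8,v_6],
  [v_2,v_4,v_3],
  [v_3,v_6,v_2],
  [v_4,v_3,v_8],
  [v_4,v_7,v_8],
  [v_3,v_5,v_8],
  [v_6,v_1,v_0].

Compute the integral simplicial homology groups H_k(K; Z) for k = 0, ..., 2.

Take the total order v_0 < v_1 < v_2 < v_3 < v_4 < v_5 < v_6 < v_7 < v_8 on the vertex set. Then K (dimension 2) consists of the simplices:

  0-simplices (9): [v_0], [v_1], [v_2], [v_3], [v_4], [v_5], [v_6], [v_7], [v_8]
  1-simplices (27): (27 of them)
  2-simplices (18): (18 of them)

Hence C_0 ≅ Z^9, C_1 ≅ Z^27, C_2 ≅ Z^18.

∂_1: C_1 → C_0 maps an edge to its endpoints' difference, ∂[p,q] = q − p. For instance
  ∂[v_3,v_8] = [v_8] − [v_3].
The resulting 9×27 matrix has rank 8, and its Smith normal form has invariant factors (1,1,1,1,1,1,1,1).

The boundary map ∂_2: C_2 → C_1 sends each 2-simplex [p,q,r] to [q,r] − [p,r] + [p,q]. For instance
  ∂[v_2,v_3,v_4] = [v_3,v_4] − [v_2,v_4] + [v_2,v_3],
  ∂[v_0,v_1,v_4] = [v_1,v_4] − [v_0,v_4] + [v_0,v_1].
This gives a 27×18 integer matrix of rank 18; reducing to Smith normal form yields diagonal entries (1,1,1,1,1,1,1,1,1,1,1,1,1,1,1,1,1,2).

Reading off H_k = ker ∂_k / im ∂_{k+1}:

  H_0: rank C_0 − rank ∂_1 = 9 − 8 = 1, and the invariant factors of ∂_1 are all 1, so H_0 = Z.
  H_1: rank ker ∂_1 − rank ∂_2 = (27 − 8) − 18 = 1, and ∂_2 has invariant factor 2 > 1, so H_1 = Z ⊕ Z/2.
  H_2: rank ker ∂_2 − rank ∂_3 = (18 − 18) − 0 = 0, and there is no ∂_3, so H_2 = 0.

As a check, the Euler characteristic is 9 − 27 + 18 = 0, which agrees with 1 − 1 + 0 = 0.
(K is a triangulation of the Klein bottle.)

H_0 = Z,  H_1 = Z ⊕ Z/2,  H_2 = 0.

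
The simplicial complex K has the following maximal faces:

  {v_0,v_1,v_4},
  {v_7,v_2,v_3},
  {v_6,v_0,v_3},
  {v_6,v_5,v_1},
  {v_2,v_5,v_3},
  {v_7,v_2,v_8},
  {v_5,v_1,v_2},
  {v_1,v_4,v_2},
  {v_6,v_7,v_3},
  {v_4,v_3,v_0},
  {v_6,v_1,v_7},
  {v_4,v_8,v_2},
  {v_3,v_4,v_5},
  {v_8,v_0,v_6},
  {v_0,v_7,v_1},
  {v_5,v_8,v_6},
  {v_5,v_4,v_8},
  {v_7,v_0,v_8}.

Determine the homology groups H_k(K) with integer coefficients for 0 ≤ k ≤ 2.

Order the vertices as v_0 < v_1 < v_2 < v_3 < v_4 < v_5 < v_6 < v_7 < v_8. Listing each simplex with vertices in this order, K has dimension 2 with simplices:

  0-simplices (9): [v_0], [v_1], [v_2], [v_3], [v_4], [v_5], [v_6], [v_7], [v_8]
  1-simplices (27): (27 of them)
  2-simplices (18): (18 of them)

so the chain groups are C_0 ≅ Z^9, C_1 ≅ Z^27, C_2 ≅ Z^18.

Boundary ∂_1: C_1 → C_0 maps an edge to its endpoints' difference, ∂[p,q] = q − p.
The resulting 9×27 matrix has rank 8, and its Smith normal form has invariant factors (1,1,1,1,1,1,1,1).

Boundary ∂_2: C_2 → C_1 sends each 2-simplex [p,q,r] to [q,r] − [p,r] + [p,q]. For instance
  ∂[v_4,v_5,v_8] = [v_5,v_8] − [v_4,v_8] + [v_4,v_5],
  ∂[v_1,v_5,v_6] = [v_5,v_6] − [v_1,v_6] + [v_1,v_5].
The 27×18 boundary matrix has rank 18 and Smith normal form diag(1,1,1,1,1,1,1,1,1,1,1,1,1,1,1,1,1,2).

Computing H_k = (kernel of ∂_k) / (image of ∂_{k+1}):

  H_0: rank C_0 − rank ∂_1 = 9 − 8 = 1, and the invariant factors of ∂_1 are all 1, so H_0 ≅ Z.
  H_1: rank ker ∂_1 − rank ∂_2 = (27 − 8) − 18 = 1, and ∂_2 has invariant factor 2 > 1, so H_1 ≅ Z ⊕ Z/2.
  H_2: rank ker ∂_2 − rank ∂_3 = (18 − 18) − 0 = 0, and there is no ∂_3, so H_2 ≅ 0.

(K is a triangulation of the Klein bottle.)

H_0 = Z,  H_1 = Z ⊕ Z/2,  H_2 = 0.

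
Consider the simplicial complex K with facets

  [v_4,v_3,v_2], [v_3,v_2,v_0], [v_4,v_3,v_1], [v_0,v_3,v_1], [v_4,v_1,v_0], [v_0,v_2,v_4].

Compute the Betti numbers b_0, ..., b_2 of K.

K has 5 vertices, 9 edges, 6 triangles.
rank ∂_0 = 0, rank ∂_1 = 4 ⇒ b_0 = 5 − 0 − 4 = 1; all invariant factors of ∂_1 are 1 so no torsion. So H_0 = Z.
rank ∂_1 = 4, rank ∂_2 = 5 ⇒ b_1 = 9 − 4 − 5 = 0; all invariant factors of ∂_2 are 1 so no torsion. So H_1 = 0.
rank ∂_2 = 5, rank ∂_3 = 0 ⇒ b_2 = 6 − 5 − 0 = 1. So H_2 = Z.

b_0 = 1, b_1 = 0, b_2 = 1.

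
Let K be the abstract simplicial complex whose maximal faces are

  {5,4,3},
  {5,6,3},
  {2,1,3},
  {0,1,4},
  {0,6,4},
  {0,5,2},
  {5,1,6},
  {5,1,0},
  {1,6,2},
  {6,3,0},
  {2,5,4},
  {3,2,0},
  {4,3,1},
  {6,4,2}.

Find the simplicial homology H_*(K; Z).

H_0 ≅ Z,  H_1 ≅ Z^2,  H_2 ≅ Z.

Fix the vertex order 0 < 1 < 2 < 3 < 4 < 5 < 6 and write every simplex with vertices in increasing order. Then dim K = 2 and the simplices of K are:

  0-simplices (7): [0], [1], [2], [3], [4], [5], [6]
  1-simplices (21): [0,1], [0,2], [0,3], [0,4], [0,5], [0,6], [1,2], [1,3], [1,4], [1,5], [1,6], [2,3], [2,4], [2,5], [2,6], [3,4], [3,5], [3,6], [4,5], [4,6], [5,6]
  2-simplices (14): [0,1,4], [0,1,5], [0,2,3], [0,2,5], [0,3,6], [0,4,6], [1,2,3], [1,2,6], [1,3,4], [1,5,6], [2,4,5], [2,4,6], [3,4,5], [3,5,6]

Hence C_0 ≅ Z^7, C_1 ≅ Z^21, C_2 ≅ Z^14.

Boundary ∂_1: C_1 → C_0 maps an edge to its endpoints' difference, ∂[p,q] = q − p. For instance
  ∂[1,4] = [4] − [1].
The resulting 7×21 matrix has rank 6, and its Smith normal form has invariant factors (1,1,1,1,1,1).

∂_2: C_2 → C_1 sends each 2-simplex [p,q,r] to [q,r] − [p,r] + [p,q]. For instance
  ∂[0,1,5] = [1,5] − [0,5] + [0,1],
  ∂[1,3,4] = [3,4] − [1,4] + [1,3].
The resulting 21×14 matrix has rank 13, and its Smith normal form has invariant factors (1,1,1,1,1,1,1,1,1,1,1,1,1).

Computing H_k = (kernel of ∂_k) / (image of ∂_{k+1}):

  H_0: rank C_0 − rank ∂_1 = 7 − 6 = 1, and the invariant factors of ∂_1 are all 1, so H_0 = Z.
  H_1: rank ker ∂_1 − rank ∂_2 = (21 − 6) − 13 = 2, and the invariant factors of ∂_2 are all 1, so H_1 = Z^2.
  H_2: rank ker ∂_2 − rank ∂_3 = (14 − 13) − 0 = 1, and there is no ∂_3, so H_2 = Z.

(K is a triangulation of the torus T^2.)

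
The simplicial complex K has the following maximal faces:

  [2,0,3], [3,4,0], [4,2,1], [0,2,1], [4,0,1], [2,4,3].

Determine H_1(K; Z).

H_1 = 0.

We work with the vertex ordering 0 < 1 < 2 < 3 < 4. The simplices of K, each written with vertices in increasing order, are:

  0-simplices (5): [0], [1], [2], [3], [4]
  1-simplices (9): [0,1], [0,2], [0,3], [0,4], [1,2], [1,4], [2,3], [2,4], [3,4]
  2-simplices (6): [0,1,2], [0,1,4], [0,2,3], [0,3,4], [1,2,4], [2,3,4]

Hence C_0 ≅ Z^5, C_1 ≅ Z^9, C_2 ≅ Z^6.

∂_1: C_1 → C_0 is given by ∂[p,q] = [q] − [p]. For instance
  ∂[0,3] = [3] − [0].
The 5×9 boundary matrix has rank 4 and Smith normal form diag(1,1,1,1).

Boundary ∂_2: C_2 → C_1 acts by ∂[p,q,r] = [q,r] − [p,r] + [p,q]. For instance
  ∂[1,2,4] = [2,4] − [1,4] + [1,2],
  ∂[0,2,3] = [2,3] − [0,3] + [0,2].
The 9×6 boundary matrix has rank 5 and Smith normal form diag(1,1,1,1,1).

Reading off H_k = ker ∂_k / im ∂_{k+1}:

  H_1: rank ker ∂_1 − rank ∂_2 = (9 − 4) − 5 = 0, and the invariant factors of ∂_2 are all 1, so H_1 = 0.

(K is a triangulation of the 2-sphere S^2.)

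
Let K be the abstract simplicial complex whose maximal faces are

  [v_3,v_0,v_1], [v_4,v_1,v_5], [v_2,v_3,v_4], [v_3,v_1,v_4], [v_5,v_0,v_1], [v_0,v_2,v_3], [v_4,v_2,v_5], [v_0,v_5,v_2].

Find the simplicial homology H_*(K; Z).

H_0 = Z,  H_1 = 0,  H_2 = Z.

Fix the vertex order v_0 < v_1 < v_2 < v_3 < v_4 < v_5 and write every simplex with vertices in increasing order. Then dim K = 2 and the simplices of K are:

  0-simplices (6): [v_0], [v_1], [v_2], [v_3], [v_4], [v_5]
  1-simplices (12): [v_0,v_1], [v_0,v_2], [v_0,v_3], [v_0,v_5], [v_1,v_3], [v_1,v_4], [v_1,v_5], [v_2,v_3], [v_2,v_4], [v_2,v_5], [v_3,v_4], [v_4,v_5]
  2-simplices (8): [v_0,v_1,v_3], [v_0,v_1,v_5], [v_0,v_2,v_3], [v_0,v_2,v_5], [v_1,v_3,v_4], [v_1,v_4,v_5], [v_2,v_3,v_4], [v_2,v_4,v_5]

so the chain groups are C_0 ≅ Z^6, C_1 ≅ Z^12, C_2 ≅ Z^8.

Boundary ∂_1: C_1 → C_0 maps an edge to its endpoints' difference, ∂[p,q] = q − p. For instance
  ∂[v_4,v_5] = [v_5] − [v_4].
This gives a 6×12 integer matrix of rank 5; reducing to Smith normal form yields diagonal entries (1,1,1,1,1).

Boundary ∂_2: C_2 → C_1 maps a triangle to the signed sum of its edges. For instance
  ∂[v_1,v_3,v_4] = [v_3,v_4] − [v_1,v_4] + [v_1,v_3],
  ∂[v_0,v_2,v_5] = [v_2,v_5] − [v_0,v_5] + [v_0,v_2].
As a 12×8 matrix over Z this has rank 7, with invariant factors (1,1,1,1,1,1,1).

From H_k ≅ ker(∂_k) / im(∂_{k+1}) we obtain:

  H_0: rank C_0 − rank ∂_1 = 6 − 5 = 1, and the invariant factors of ∂_1 are all 1, so H_0 = Z.
  H_1: rank ker ∂_1 − rank ∂_2 = (12 − 5) − 7 = 0, and the invariant factors of ∂_2 are all 1, so H_1 = 0.
  H_2: rank ker ∂_2 − rank ∂_3 = (8 − 7) − 0 = 1, and there is no ∂_3, so H_2 = Z.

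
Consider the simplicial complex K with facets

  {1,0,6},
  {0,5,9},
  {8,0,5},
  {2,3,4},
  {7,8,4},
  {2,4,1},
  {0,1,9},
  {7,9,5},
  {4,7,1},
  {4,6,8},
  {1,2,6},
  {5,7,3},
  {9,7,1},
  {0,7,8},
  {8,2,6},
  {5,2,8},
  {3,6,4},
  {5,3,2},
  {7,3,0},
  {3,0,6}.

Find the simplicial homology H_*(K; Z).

H_0 = Z,  H_1 = Z ⊕ Z/2Z,  H_2 = 0.

Fix the vertex order 0 < 1 < 2 < 3 < 4 < 5 < 6 < 7 < 8 < 9 and write every simplex with vertices in increasing order. Then dim K = 2 and the simplices of K are:

  0-simplices (10): [0], [1], [2], [3], [4], [5], [6], [7], [8], [9]
  1-simplices (30): (30 of them)
  2-simplices (20): (20 of them)

giving chain groups C_0 ≅ Z^10, C_1 ≅ Z^30, C_2 ≅ Z^20.

The boundary map ∂_1: C_1 → C_0 is given by ∂[p,q] = [q] − [p].
The resulting 10×30 matrix has rank 9, and its Smith normal form has invariant factors (1,1,1,1,1,1,1,1,1).

∂_2: C_2 → C_1 sends each 2-simplex [p,q,r] to [q,r] − [p,r] + [p,q]. For instance
  ∂[1,2,4] = [2,4] − [1,4] + [1,2],
  ∂[0,5,8] = [5,8] − [0,8] + [0,5].
The resulting 30×20 matrix has rank 20, and its Smith normal form has invariant factors (1,1,1,1,1,1,1,1,1,1,1,1,1,1,1,1,1,1,1,2).

Now H_k = ker ∂_k / im ∂_{k+1}, so:

  H_0: rank C_0 − rank ∂_1 = 10 − 9 = 1, and the invariant factors of ∂_1 are all 1, so H_0 = Z.
  H_1: rank ker ∂_1 − rank ∂_2 = (30 − 9) − 20 = 1, and ∂_2 has invariant factor 2 > 1, so H_1 = Z ⊕ Z/2Z.
  H_2: rank ker ∂_2 − rank ∂_3 = (20 − 20) − 0 = 0, and there is no ∂_3, so H_2 = 0.

(K is a triangulation of the Klein bottle.)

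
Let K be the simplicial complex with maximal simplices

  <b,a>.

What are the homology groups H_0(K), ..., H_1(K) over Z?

Take the total order a < b on the vertex set. Then K (dimension 1) consists of the simplices:

  0-simplices (2): a, b
  1-simplices (1): ab

so the chain groups are C_0 ≅ Z^2, C_1 ≅ Z^1.

∂_1: C_1 → C_0 maps an edge to its endpoints' difference, ∂[p,q] = q − p. For instance
  ∂ab = b − a.
As a 2×1 matrix over Z this has rank 1, with invariant factors (1).

Reading off H_k = ker ∂_k / im ∂_{k+1}:

  H_0: rank C_0 − rank ∂_1 = 2 − 1 = 1, and the invariant factors of ∂_1 are all 1, so H_0 ≅ Z.
  H_1: rank ker ∂_1 − rank ∂_2 = (1 − 1) − 0 = 0, and there is no ∂_2, so H_1 ≅ 0.

As a check, the Euler characteristic is 2 − 1 = 1, which agrees with 1 − 0 = 1.

H_0 ≅ Z,  H_1 = 0.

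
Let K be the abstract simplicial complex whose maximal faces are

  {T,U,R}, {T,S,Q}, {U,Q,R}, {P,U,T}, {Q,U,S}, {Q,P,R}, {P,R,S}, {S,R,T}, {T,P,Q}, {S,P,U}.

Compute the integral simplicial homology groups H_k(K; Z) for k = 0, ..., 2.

H_0 = Z,  H_1 = Z/2,  H_2 = 0.

Fix the vertex order P < Q < R < S < T < U and write every simplex with vertices in increasing order. Then dim K = 2 and the simplices of K are:

  0-simplices (6): P, Q, R, S, T, U
  1-simplices (15): PQ, PR, PS, PT, PU, QR, QS, QT, QU, RS, RT, RU, ST, SU, TU
  2-simplices (10): PQR, PQT, PRS, PSU, PTU, QRU, QST, QSU, RST, RTU

so the chain groups are C_0 ≅ Z^6, C_1 ≅ Z^15, C_2 ≅ Z^10.

The boundary map ∂_1: C_1 → C_0 sends each edge [p,q] (with p < q) to q − p. For instance
  ∂RT = T − R.
The resulting 6×15 matrix has rank 5, and its Smith normal form has invariant factors (1,1,1,1,1).

The boundary map ∂_2: C_2 → C_1 sends each 2-simplex [p,q,r] to [q,r] − [p,r] + [p,q]. For instance
  ∂PSU = SU − PU + PS,
  ∂PRS = RS − PS + PR.
The resulting 15×10 matrix has rank 10, and its Smith normal form has invariant factors (1,1,1,1,1,1,1,1,1,2).

Reading off H_k = ker ∂_k / im ∂_{k+1}:

  H_0: rank C_0 − rank ∂_1 = 6 − 5 = 1, and the invariant factors of ∂_1 are all 1, so H_0 = Z.
  H_1: rank ker ∂_1 − rank ∂_2 = (15 − 5) − 10 = 0, and ∂_2 has invariant factor 2 > 1, so H_1 = Z/2.
  H_2: rank ker ∂_2 − rank ∂_3 = (10 − 10) − 0 = 0, and there is no ∂_3, so H_2 = 0.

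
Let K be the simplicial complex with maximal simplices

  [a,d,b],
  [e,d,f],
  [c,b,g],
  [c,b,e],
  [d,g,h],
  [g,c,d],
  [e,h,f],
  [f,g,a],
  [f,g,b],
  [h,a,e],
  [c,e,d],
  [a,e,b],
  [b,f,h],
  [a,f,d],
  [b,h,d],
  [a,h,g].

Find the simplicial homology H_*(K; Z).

K has 8 vertices, 24 edges, 16 triangles.
rank ∂_0 = 0, rank ∂_1 = 7 ⇒ b_0 = 8 − 0 − 7 = 1; all invariant factors of ∂_1 are 1 so no torsion. So H_0 ≅ Z.
rank ∂_1 = 7, rank ∂_2 = 15 ⇒ b_1 = 24 − 7 − 15 = 2; all invariant factors of ∂_2 are 1 so no torsion. So H_1 ≅ Z^2.
rank ∂_2 = 15, rank ∂_3 = 0 ⇒ b_2 = 16 − 15 − 0 = 1. So H_2 ≅ Z.

H_0 = Z,  H_1 = Z^2,  H_2 = Z.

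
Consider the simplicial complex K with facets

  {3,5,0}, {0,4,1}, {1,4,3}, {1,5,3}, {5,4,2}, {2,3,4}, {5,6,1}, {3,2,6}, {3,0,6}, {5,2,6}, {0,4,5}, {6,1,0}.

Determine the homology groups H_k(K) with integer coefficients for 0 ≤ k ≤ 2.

H_0 = Z,  H_1 = Z/2,  H_2 = 0.

Fix the vertex order 0 < 1 < 2 < 3 < 4 < 5 < 6 and write every simplex with vertices in increasing order. Then dim K = 2 and the simplices of K are:

  0-simplices (7): [0], [1], [2], [3], [4], [5], [6]
  1-simplices (18): [0,1], [0,3], [0,4], [0,5], [0,6], [1,3], [1,4], [1,5], [1,6], [2,3], [2,4], [2,5], [2,6], [3,4], [3,5], [3,6], [4,5], [5,6]
  2-simplices (12): [0,1,4], [0,1,6], [0,3,5], [0,3,6], [0,4,5], [1,3,4], [1,3,5], [1,5,6], [2,3,4], [2,3,6], [2,4,5], [2,5,6]

giving chain groups C_0 ≅ Z^7, C_1 ≅ Z^18, C_2 ≅ Z^12.

∂_1: C_1 → C_0 sends each edge [p,q] (with p < q) to q − p.
This gives a 7×18 integer matrix of rank 6; reducing to Smith normal form yields diagonal entries (1,1,1,1,1,1).

The boundary map ∂_2: C_2 → C_1 sends each 2-simplex [p,q,r] to [q,r] − [p,r] + [p,q]. For instance
  ∂[2,5,6] = [5,6] − [2,6] + [2,5],
  ∂[2,3,6] = [3,6] − [2,6] + [2,3].
The resulting 18×12 matrix has rank 12, and its Smith normal form has invariant factors (1,1,1,1,1,1,1,1,1,1,1,2).

Reading off H_k = ker ∂_k / im ∂_{k+1}:

  H_0: rank C_0 − rank ∂_1 = 7 − 6 = 1, and the invariant factors of ∂_1 are all 1, so H_0 ≅ Z.
  H_1: rank ker ∂_1 − rank ∂_2 = (18 − 6) − 12 = 0, and ∂_2 has invariant factor 2 > 1, so H_1 ≅ Z/2.
  H_2: rank ker ∂_2 − rank ∂_3 = (12 − 12) − 0 = 0, and there is no ∂_3, so H_2 ≅ 0.

(K is a triangulation of the real projective plane RP^2.)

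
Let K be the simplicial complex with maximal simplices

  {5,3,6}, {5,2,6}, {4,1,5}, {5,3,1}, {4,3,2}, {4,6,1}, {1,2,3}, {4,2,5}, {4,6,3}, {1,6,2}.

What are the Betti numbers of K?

K has 6 vertices, 15 edges, 10 triangles.
rank ∂_0 = 0, rank ∂_1 = 5 ⇒ b_0 = 6 − 0 − 5 = 1; all invariant factors of ∂_1 are 1 so no torsion. So H_0 ≅ Z.
rank ∂_1 = 5, rank ∂_2 = 10 ⇒ b_1 = 15 − 5 − 10 = 0; ∂_2 has invariant factor(s) [2] giving torsion. So H_1 ≅ Z/2Z.
rank ∂_2 = 10, rank ∂_3 = 0 ⇒ b_2 = 10 − 10 − 0 = 0. So H_2 ≅ 0.

b_0 = 1, b_1 = 0, b_2 = 0.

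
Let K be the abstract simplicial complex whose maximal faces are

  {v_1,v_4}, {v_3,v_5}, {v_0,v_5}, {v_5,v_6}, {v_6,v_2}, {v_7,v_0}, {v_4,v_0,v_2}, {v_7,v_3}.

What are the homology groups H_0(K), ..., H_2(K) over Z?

Fix the vertex order v_0 < v_1 < v_2 < v_3 < v_4 < v_5 < v_6 < v_7 and write every simplex with vertices in increasing order. Then dim K = 2 and the simplices of K are:

  0-simplices (8): [v_0], [v_1], [v_2], [v_3], [v_4], [v_5], [v_6], [v_7]
  1-simplices (10): [v_0,v_2], [v_0,v_4], [v_0,v_5], [v_0,v_7], [v_1,v_4], [v_2,v_4], [v_2,v_6], [v_3,v_5], [v_3,v_7], [v_5,v_6]
  2-simplices (1): [v_0,v_2,v_4]

giving chain groups C_0 ≅ Z^8, C_1 ≅ Z^10, C_2 ≅ Z^1.

∂_1: C_1 → C_0 sends each edge [p,q] (with p < q) to q − p. For instance
  ∂[v_3,v_5] = [v_5] − [v_3].
As a 8×10 matrix over Z this has rank 7, with invariant factors (1,1,1,1,1,1,1).

∂_2: C_2 → C_1 maps a triangle to the signed sum of its edges. For instance
  ∂[v_0,v_2,v_4] = [v_2,v_4] − [v_0,v_4] + [v_0,v_2].
As a 10×1 matrix over Z this has rank 1, with invariant factors (1).

From H_k ≅ ker(∂_k) / im(∂_{k+1}) we obtain:

  H_0: rank C_0 − rank ∂_1 = 8 − 7 = 1, and the invariant factors of ∂_1 are all 1, so H_0 = Z.
  H_1: rank ker ∂_1 − rank ∂_2 = (10 − 7) − 1 = 2, and the invariant factors of ∂_2 are all 1, so H_1 = Z^2.
  H_2: rank ker ∂_2 − rank ∂_3 = (1 − 1) − 0 = 0, and there is no ∂_3, so H_2 = 0.

As a check, the Euler characteristic is 8 − 10 + 1 = -1, which agrees with 1 − 2 + 0 = -1.

H_0 ≅ Z,  H_1 ≅ Z^2,  H_2 = 0.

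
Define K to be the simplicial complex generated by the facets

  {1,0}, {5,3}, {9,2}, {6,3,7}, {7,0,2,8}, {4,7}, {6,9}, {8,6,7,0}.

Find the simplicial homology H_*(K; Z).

H_0 = Z,  H_1 = Z,  H_2 = 0,  H_3 = 0.

We work with the vertex ordering 0 < 1 < 2 < 3 < 4 < 5 < 6 < 7 < 8 < 9. The simplices of K, each written with vertices in increasing order, are:

  0-simplices (10): [0], [1], [2], [3], [4], [5], [6], [7], [8], [9]
  1-simplices (16): [0,1], [0,2], [0,6], [0,7], [0,8], [2,7], [2,8], [2,9], [3,5], [3,6], [3,7], [4,7], [6,7], [6,8], [6,9], [7,8]
  2-simplices (8): [0,2,7], [0,2,8], [0,6,7], [0,6,8], [0,7,8], [2,7,8], [3,6,7], [6,7,8]
  3-simplices (2): [0,2,7,8], [0,6,7,8]

Hence C_0 ≅ Z^10, C_1 ≅ Z^16, C_2 ≅ Z^8, C_3 ≅ Z^2.

The boundary map ∂_1: C_1 → C_0 is given by ∂[p,q] = [q] − [p]. For instance
  ∂[7,8] = [8] − [7].
The 10×16 boundary matrix has rank 9 and Smith normal form diag(1,1,1,1,1,1,1,1,1).

The boundary map ∂_2: C_2 → C_1 maps a triangle to the signed sum of its edges. For instance
  ∂[0,6,7] = [6,7] − [0,7] + [0,6],
  ∂[0,2,8] = [2,8] − [0,8] + [0,2].
The 16×8 boundary matrix has rank 6 and Smith normal form diag(1,1,1,1,1,1).

∂_3: C_3 → C_2 sends each 3-simplex σ to the alternating sum Σ_i (−1)^i (σ with its i-th vertex removed). For instance
  ∂[0,6,7,8] = [6,7,8] − [0,7,8] + [0,6,8] − [0,6,7],
  ∂[0,2,7,8] = [2,7,8] − [0,7,8] + [0,2,8] − [0,2,7].
The 8×2 boundary matrix has rank 2 and Smith normal form diag(1,1).

Reading off H_k = ker ∂_k / im ∂_{k+1}:

  H_0: rank C_0 − rank ∂_1 = 10 − 9 = 1, and the invariant factors of ∂_1 are all 1, so H_0 = Z.
  H_1: rank ker ∂_1 − rank ∂_2 = (16 − 9) − 6 = 1, and the invariant factors of ∂_2 are all 1, so H_1 = Z.
  H_2: rank ker ∂_2 − rank ∂_3 = (8 − 6) − 2 = 0, and the invariant factors of ∂_3 are all 1, so H_2 = 0.
  H_3: rank ker ∂_3 − rank ∂_4 = (2 − 2) − 0 = 0, and there is no ∂_4, so H_3 = 0.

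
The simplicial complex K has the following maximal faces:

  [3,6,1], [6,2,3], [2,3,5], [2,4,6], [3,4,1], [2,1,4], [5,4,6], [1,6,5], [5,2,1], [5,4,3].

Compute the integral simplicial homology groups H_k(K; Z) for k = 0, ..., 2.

H_0 ≅ Z,  H_1 ≅ Z/2Z,  H_2 = 0.

Take the total order 1 < 2 < 3 < 4 < 5 < 6 on the vertex set. Then K (dimension 2) consists of the simplices:

  0-simplices (6): [1], [2], [3], [4], [5], [6]
  1-simplices (15): [1,2], [1,3], [1,4], [1,5], [1,6], [2,3], [2,4], [2,5], [2,6], [3,4], [3,5], [3,6], [4,5], [4,6], [5,6]
  2-simplices (10): [1,2,4], [1,2,5], [1,3,4], [1,3,6], [1,5,6], [2,3,5], [2,3,6], [2,4,6], [3,4,5], [4,5,6]

Hence C_0 ≅ Z^6, C_1 ≅ Z^15, C_2 ≅ Z^10.

Boundary ∂_1: C_1 → C_0 is given by ∂[p,q] = [q] − [p]. For instance
  ∂[2,3] = [3] − [2].
This gives a 6×15 integer matrix of rank 5; reducing to Smith normal form yields diagonal entries (1,1,1,1,1).

∂_2: C_2 → C_1 acts by ∂[p,q,r] = [q,r] − [p,r] + [p,q]. For instance
  ∂[1,2,5] = [2,5] − [1,5] + [1,2],
  ∂[1,3,4] = [3,4] − [1,4] + [1,3].
As a 15×10 matrix over Z this has rank 10, with invariant factors (1,1,1,1,1,1,1,1,1,2).

From H_k ≅ ker(∂_k) / im(∂_{k+1}) we obtain:

  H_0: rank C_0 − rank ∂_1 = 6 − 5 = 1, and the invariant factors of ∂_1 are all 1, so H_0 = Z.
  H_1: rank ker ∂_1 − rank ∂_2 = (15 − 5) − 10 = 0, and ∂_2 has invariant factor 2 > 1, so H_1 = Z/2Z.
  H_2: rank ker ∂_2 − rank ∂_3 = (10 − 10) − 0 = 0, and there is no ∂_3, so H_2 = 0.

As a check, the Euler characteristic is 6 − 15 + 10 = 1, which agrees with 1 − 0 + 0 = 1.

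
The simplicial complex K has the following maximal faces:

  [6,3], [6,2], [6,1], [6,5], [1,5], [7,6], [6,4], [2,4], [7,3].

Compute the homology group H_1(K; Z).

H_1 ≅ Z^3.

Order the vertices as 1 < 2 < 3 < 4 < 5 < 6 < 7. Listing each simplex with vertices in this order, K has dimension 1 with simplices:

  0-simplices (7): [1], [2], [3], [4], [5], [6], [7]
  1-simplices (9): [1,5], [1,6], [2,4], [2,6], [3,6], [3,7], [4,6], [5,6], [6,7]

so the chain groups are C_0 ≅ Z^7, C_1 ≅ Z^9.

The boundary map ∂_1: C_1 → C_0 is given by ∂[p,q] = [q] − [p].
The resulting 7×9 matrix has rank 6, and its Smith normal form has invariant factors (1,1,1,1,1,1).

Now H_k = ker ∂_k / im ∂_{k+1}, so:

  H_1: rank ker ∂_1 − rank ∂_2 = (9 − 6) − 0 = 3, and there is no ∂_2, so H_1 = Z^3.

(K is a triangulation of a wedge of 3 circles.)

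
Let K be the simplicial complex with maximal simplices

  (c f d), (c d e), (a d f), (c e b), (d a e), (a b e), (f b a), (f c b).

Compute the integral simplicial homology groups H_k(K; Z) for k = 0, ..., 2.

H_0 = Z,  H_1 = 0,  H_2 = Z.

Take the total order a < b < c < d < e < f on the vertex set. Then K (dimension 2) consists of the simplices:

  0-simplices (6): a, b, c, d, e, f
  1-simplices (12): ab, ad, ae, af, bc, be, bf, cd, ce, cf, de, df
  2-simplices (8): abe, abf, ade, adf, bce, bcf, cde, cdf

giving chain groups C_0 ≅ Z^6, C_1 ≅ Z^12, C_2 ≅ Z^8.

∂_1: C_1 → C_0 maps an edge to its endpoints' difference, ∂[p,q] = q − p.
The resulting 6×12 matrix has rank 5, and its Smith normal form has invariant factors (1,1,1,1,1).

Boundary ∂_2: C_2 → C_1 acts by ∂[p,q,r] = [q,r] − [p,r] + [p,q]. For instance
  ∂ade = de − ae + ad,
  ∂bcf = cf − bf + bc.
This gives a 12×8 integer matrix of rank 7; reducing to Smith normal form yields diagonal entries (1,1,1,1,1,1,1).

Computing H_k = (kernel of ∂_k) / (image of ∂_{k+1}):

  H_0: rank C_0 − rank ∂_1 = 6 − 5 = 1, and the invariant factors of ∂_1 are all 1, so H_0 = Z.
  H_1: rank ker ∂_1 − rank ∂_2 = (12 − 5) − 7 = 0, and the invariant factors of ∂_2 are all 1, so H_1 = 0.
  H_2: rank ker ∂_2 − rank ∂_3 = (8 − 7) − 0 = 1, and there is no ∂_3, so H_2 = Z.

As a check, the Euler characteristic is 6 − 12 + 8 = 2, which agrees with 1 − 0 + 1 = 2.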